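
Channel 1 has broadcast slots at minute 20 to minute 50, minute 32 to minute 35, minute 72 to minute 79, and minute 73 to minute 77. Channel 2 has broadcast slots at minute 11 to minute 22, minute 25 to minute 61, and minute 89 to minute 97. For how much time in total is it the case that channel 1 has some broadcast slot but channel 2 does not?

10 minutes

Merge the first list: minute 20 to minute 50, minute 72 to minute 79.
A \ B = minute 22 to minute 25, minute 72 to minute 79.
Total: 3 minutes + 7 minutes = 10 minutes.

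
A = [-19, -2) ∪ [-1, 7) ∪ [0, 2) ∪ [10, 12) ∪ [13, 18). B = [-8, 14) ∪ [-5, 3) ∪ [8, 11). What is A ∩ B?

[-8, -2) ∪ [-1, 7) ∪ [10, 12) ∪ [13, 14)

A, merged: [-19, -2), [-1, 7), [10, 12), [13, 18).
B, merged: [-8, 14).
[-19, -2) ∩ B → [-8, -2).
[-1, 7) ∩ B → [-1, 7).
[10, 12) ∩ B → [10, 12).
[13, 18) ∩ B → [13, 14).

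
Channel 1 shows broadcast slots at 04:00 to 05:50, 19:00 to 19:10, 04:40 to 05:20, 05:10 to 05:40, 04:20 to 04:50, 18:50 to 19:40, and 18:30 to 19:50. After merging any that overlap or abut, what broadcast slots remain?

Sort by start: 04:00-05:50, 04:20-04:50, 04:40-05:20, 05:10-05:40, 18:30-19:50, 18:50-19:40, 19:00-19:10.
04:20-04:50 overlaps/touches 04:00-05:50 → extend to 04:00-05:50.
04:40-05:20 overlaps/touches 04:00-05:50 → extend to 04:00-05:50.
05:10-05:40 overlaps/touches 04:00-05:50 → extend to 04:00-05:50.
18:30-19:50 is disjoint → start new block.
18:50-19:40 overlaps/touches 18:30-19:50 → extend to 18:30-19:50.
19:00-19:10 overlaps/touches 18:30-19:50 → extend to 18:30-19:50.

04:00-05:50, 18:30-19:50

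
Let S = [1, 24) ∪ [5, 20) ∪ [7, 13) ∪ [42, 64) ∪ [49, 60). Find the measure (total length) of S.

Merged: [1, 24), [42, 64).
Lengths: 23 + 22 = 45.

45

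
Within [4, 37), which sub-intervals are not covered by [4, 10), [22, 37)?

The merged coverage is [4, 10), [22, 37).
Uncovered inside [4, 37): [10, 22).

[10, 22)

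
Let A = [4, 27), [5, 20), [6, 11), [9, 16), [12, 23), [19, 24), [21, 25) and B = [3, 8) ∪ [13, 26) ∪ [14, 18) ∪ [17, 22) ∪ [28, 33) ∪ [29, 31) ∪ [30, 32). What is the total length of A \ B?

6

Merge the first list: [4, 27).
Merge the second list: [3, 8), [13, 26), [28, 33).
A \ B = [8, 13), [26, 27).
Total: 5 + 1 = 6.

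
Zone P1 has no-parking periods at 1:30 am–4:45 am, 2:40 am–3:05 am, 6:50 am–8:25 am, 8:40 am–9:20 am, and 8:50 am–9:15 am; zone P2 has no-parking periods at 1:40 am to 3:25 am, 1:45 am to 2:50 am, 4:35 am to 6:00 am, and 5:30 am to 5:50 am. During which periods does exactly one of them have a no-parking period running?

1:30 am–1:40 am, 3:25 am–4:35 am, 4:45 am–6:00 am, 6:50 am–8:25 am, 8:40 am–9:20 am

Merge the first list: 1:30 am–4:45 am, 6:50 am–8:25 am, 8:40 am–9:20 am.
Merge the second list: 1:40 am–3:25 am, 4:35 am–6:00 am.
A but not B: 1:30 am–1:40 am, 3:25 am–4:35 am, 6:50 am–8:25 am, 8:40 am–9:20 am.
B but not A: 4:45 am–6:00 am.
Combining gives A △ B.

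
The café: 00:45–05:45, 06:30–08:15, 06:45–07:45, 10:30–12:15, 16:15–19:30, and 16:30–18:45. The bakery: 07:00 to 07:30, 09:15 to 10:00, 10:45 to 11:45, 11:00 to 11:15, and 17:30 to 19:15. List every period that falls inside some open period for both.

07:00-07:30, 10:45-11:45, 17:30-19:15

Merge the first list: 00:45-05:45, 06:30-08:15, 10:30-12:15, 16:15-19:30.
Merge the second list: 07:00-07:30, 09:15-10:00, 10:45-11:45, 17:30-19:15.
00:45-05:45 falls entirely outside B.
06:30-08:15 overlaps B on 07:00-07:30.
10:30-12:15 overlaps B on 10:45-11:45.
16:15-19:30 overlaps B on 17:30-19:15.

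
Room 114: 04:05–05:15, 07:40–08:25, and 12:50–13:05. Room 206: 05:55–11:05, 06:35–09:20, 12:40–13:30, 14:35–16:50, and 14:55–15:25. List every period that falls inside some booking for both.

B, merged: 05:55-11:05, 12:40-13:30, 14:35-16:50.
04:05-05:15 meets no B interval.
07:40-08:25 ∩ B → 07:40-08:25.
12:50-13:05 ∩ B → 12:50-13:05.

07:40-08:25, 12:50-13:05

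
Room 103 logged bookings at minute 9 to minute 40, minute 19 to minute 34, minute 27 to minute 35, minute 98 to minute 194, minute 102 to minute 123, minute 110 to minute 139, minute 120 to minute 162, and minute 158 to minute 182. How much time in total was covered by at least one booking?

Merged: minute 9 to minute 40, minute 98 to minute 194.
Lengths: 31 minutes + 96 minutes = 127 minutes.

127 minutes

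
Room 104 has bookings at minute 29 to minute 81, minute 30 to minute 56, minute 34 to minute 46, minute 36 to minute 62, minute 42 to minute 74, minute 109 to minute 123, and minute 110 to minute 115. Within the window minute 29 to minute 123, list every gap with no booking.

minute 81 to minute 109

The merged coverage is minute 29 to minute 81, minute 109 to minute 123.
Gaps within minute 29 to minute 123: minute 81 to minute 109.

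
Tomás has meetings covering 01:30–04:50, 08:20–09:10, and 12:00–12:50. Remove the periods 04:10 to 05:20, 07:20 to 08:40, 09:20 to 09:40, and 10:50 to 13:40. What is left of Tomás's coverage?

01:30-04:10, 08:40-09:10

01:30-04:50 \ B = 01:30-04:10.
08:20-09:10 \ B = 08:40-09:10.
12:00-12:50: entirely removed.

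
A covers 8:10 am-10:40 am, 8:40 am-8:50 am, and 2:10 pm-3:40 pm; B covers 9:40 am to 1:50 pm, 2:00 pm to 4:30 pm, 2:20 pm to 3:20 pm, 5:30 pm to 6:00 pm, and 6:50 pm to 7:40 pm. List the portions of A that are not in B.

A, merged: 8:10 am–10:40 am, 2:10 pm–3:40 pm.
B, merged: 9:40 am–1:50 pm, 2:00 pm–4:30 pm, 5:30 pm–6:00 pm, 6:50 pm–7:40 pm.
8:10 am–10:40 am minus B → 8:10 am–9:40 am.
2:10 pm–3:40 pm: fully covered by B → removed.

8:10 am–9:40 am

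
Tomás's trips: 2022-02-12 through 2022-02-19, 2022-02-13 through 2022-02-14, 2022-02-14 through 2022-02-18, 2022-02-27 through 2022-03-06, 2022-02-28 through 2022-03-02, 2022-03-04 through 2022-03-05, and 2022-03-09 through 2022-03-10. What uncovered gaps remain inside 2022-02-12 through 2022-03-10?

2022-02-20 through 2022-02-26, 2022-03-07 through 2022-03-08

Covered (merged): 2022-02-12 through 2022-02-19, 2022-02-27 through 2022-03-06, 2022-03-09 through 2022-03-10.
Gaps within 2022-02-12 through 2022-03-10: 2022-02-20 through 2022-02-26, 2022-03-07 through 2022-03-08.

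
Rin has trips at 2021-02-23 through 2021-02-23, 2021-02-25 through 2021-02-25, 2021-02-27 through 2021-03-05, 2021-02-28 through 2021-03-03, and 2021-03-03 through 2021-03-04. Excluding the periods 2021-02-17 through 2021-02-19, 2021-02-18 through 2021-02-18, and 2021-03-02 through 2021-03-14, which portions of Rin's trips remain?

2021-02-23 through 2021-02-23, 2021-02-25 through 2021-02-25, 2021-02-27 through 2021-03-01

First set merges to 2021-02-23 through 2021-02-23, 2021-02-25 through 2021-02-25, 2021-02-27 through 2021-03-05.
Second set merges to 2021-02-17 through 2021-02-19, 2021-03-02 through 2021-03-14.
2021-02-23 through 2021-02-23: no B overlap → unchanged.
2021-02-25 through 2021-02-25: no B overlap → unchanged.
2021-02-27 through 2021-03-05 minus B → 2021-02-27 through 2021-03-01.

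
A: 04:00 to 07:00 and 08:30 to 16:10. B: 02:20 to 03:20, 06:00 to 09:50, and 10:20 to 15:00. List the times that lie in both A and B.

06:00-07:00, 08:30-09:50, 10:20-15:00

04:00-07:00 overlaps B on 06:00-07:00.
08:30-16:10 overlaps B on 08:30-09:50, 10:20-15:00.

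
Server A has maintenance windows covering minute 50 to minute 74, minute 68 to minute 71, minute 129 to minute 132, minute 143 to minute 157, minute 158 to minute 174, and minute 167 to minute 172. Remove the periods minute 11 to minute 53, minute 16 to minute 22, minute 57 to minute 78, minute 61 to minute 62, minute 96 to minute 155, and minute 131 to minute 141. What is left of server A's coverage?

minute 53 to minute 57, minute 155 to minute 157, minute 158 to minute 174

Merge the first list: minute 50 to minute 74, minute 129 to minute 132, minute 143 to minute 157, minute 158 to minute 174.
Merge the second list: minute 11 to minute 53, minute 57 to minute 78, minute 96 to minute 155.
minute 50 to minute 74 \ B = minute 53 to minute 57.
minute 129 to minute 132: entirely removed.
minute 143 to minute 157 \ B = minute 155 to minute 157.
minute 158 to minute 174: nothing removed.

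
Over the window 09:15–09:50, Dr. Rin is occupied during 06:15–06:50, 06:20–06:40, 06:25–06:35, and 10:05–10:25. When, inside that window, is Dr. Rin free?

Covered (merged): 06:15-06:50, 10:05-10:25.
Gaps within 09:15-09:50: 09:15-09:50.

09:15-09:50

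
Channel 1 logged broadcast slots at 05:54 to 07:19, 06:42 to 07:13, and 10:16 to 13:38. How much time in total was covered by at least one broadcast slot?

4 h 47 min

Merged: 05:54–07:19, 10:16–13:38.
Lengths: 1 h 25 min + 3 h 22 min = 4 h 47 min.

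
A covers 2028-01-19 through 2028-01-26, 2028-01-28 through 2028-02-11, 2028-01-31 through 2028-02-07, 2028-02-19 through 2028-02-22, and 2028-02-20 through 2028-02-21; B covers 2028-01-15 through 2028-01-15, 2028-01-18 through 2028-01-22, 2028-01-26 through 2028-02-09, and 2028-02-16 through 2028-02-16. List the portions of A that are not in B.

First set merges to 2028-01-19 through 2028-01-26, 2028-01-28 through 2028-02-11, 2028-02-19 through 2028-02-22.
2028-01-19 through 2028-01-26 with B removed leaves 2028-01-23 through 2028-01-25.
2028-01-28 through 2028-02-11 with B removed leaves 2028-02-10 through 2028-02-11.
2028-02-19 through 2028-02-22 is untouched.

2028-01-23 through 2028-01-25, 2028-02-10 through 2028-02-11, 2028-02-19 through 2028-02-22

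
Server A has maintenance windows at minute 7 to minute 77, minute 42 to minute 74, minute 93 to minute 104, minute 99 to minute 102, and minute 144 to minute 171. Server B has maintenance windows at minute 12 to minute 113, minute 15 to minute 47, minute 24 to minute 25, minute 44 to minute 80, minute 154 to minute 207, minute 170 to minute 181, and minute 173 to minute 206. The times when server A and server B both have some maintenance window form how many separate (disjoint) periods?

3

A, merged: minute 7 to minute 77, minute 93 to minute 104, minute 144 to minute 171.
B, merged: minute 12 to minute 113, minute 154 to minute 207.
A ∩ B = minute 12 to minute 77, minute 93 to minute 104, minute 154 to minute 171.
That is 3 disjoint pieces.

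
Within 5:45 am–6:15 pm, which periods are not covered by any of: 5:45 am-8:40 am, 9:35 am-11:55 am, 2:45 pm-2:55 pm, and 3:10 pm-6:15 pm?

8:40 am–9:35 am, 11:55 am–2:45 pm, 2:55 pm–3:10 pm

Covered (merged): 5:45 am–8:40 am, 9:35 am–11:55 am, 2:45 pm–2:55 pm, 3:10 pm–6:15 pm.
Uncovered inside 5:45 am–6:15 pm: 8:40 am–9:35 am, 11:55 am–2:45 pm, 2:55 pm–3:10 pm.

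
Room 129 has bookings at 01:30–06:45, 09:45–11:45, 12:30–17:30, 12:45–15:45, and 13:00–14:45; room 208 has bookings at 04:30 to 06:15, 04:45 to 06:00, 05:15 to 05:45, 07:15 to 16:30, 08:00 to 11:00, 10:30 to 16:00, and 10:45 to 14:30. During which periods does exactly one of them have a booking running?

01:30-04:30, 06:15-06:45, 07:15-09:45, 11:45-12:30, 16:30-17:30

First set merges to 01:30-06:45, 09:45-11:45, 12:30-17:30.
Second set merges to 04:30-06:15, 07:15-16:30.
Only in the first: 01:30-04:30, 06:15-06:45, 16:30-17:30.
Only in the second: 07:15-09:45, 11:45-12:30.
Together these are the periods covered by exactly one.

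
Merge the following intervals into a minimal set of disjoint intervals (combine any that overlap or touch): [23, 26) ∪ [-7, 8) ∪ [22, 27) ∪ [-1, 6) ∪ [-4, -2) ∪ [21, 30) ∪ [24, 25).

Sort by start: [-7, 8), [-4, -2), [-1, 6), [21, 30), [22, 27), [23, 26), [24, 25).
[-4, -2) overlaps/touches [-7, 8) → extend to [-7, 8).
[-1, 6) overlaps/touches [-7, 8) → extend to [-7, 8).
[21, 30) is disjoint → start new block.
[22, 27) overlaps/touches [21, 30) → extend to [21, 30).
[23, 26) overlaps/touches [21, 30) → extend to [21, 30).
[24, 25) overlaps/touches [21, 30) → extend to [21, 30).

[-7, 8) ∪ [21, 30)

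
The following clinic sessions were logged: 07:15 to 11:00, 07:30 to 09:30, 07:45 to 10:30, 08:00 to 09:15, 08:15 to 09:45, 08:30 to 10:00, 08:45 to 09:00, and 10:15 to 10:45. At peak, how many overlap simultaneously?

Sweep endpoints in order; track running count of active intervals.
Peak of 7 reached at 08:45.

7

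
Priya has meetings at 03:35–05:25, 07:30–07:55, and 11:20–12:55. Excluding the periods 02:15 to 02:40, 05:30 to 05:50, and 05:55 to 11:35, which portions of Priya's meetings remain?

03:35–05:25, 11:35–12:55

03:35–05:25 is untouched.
07:30–07:55 lies entirely inside B → drops out.
11:20–12:55 with B removed leaves 11:35–12:55.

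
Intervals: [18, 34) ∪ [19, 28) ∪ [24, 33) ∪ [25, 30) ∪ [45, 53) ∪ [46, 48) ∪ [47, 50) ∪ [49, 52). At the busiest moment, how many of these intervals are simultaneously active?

At 25, 4 of the intervals are simultaneously active.
No point has more.

4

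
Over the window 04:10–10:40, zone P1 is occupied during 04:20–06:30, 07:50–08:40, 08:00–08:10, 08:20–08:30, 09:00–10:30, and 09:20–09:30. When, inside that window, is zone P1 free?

After merging, the occupied span is 04:20–06:30, 07:50–08:40, 09:00–10:30.
Gaps within 04:10–10:40: 04:10–04:20, 06:30–07:50, 08:40–09:00, 10:30–10:40.

04:10–04:20, 06:30–07:50, 08:40–09:00, 10:30–10:40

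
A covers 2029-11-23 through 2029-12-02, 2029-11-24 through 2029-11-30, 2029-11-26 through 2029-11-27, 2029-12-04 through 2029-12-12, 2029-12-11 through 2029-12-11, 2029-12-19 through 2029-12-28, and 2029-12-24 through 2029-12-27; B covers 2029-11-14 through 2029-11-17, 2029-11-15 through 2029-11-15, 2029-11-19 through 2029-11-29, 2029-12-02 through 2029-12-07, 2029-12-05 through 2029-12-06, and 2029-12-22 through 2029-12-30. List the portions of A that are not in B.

2029-11-30 through 2029-12-01, 2029-12-08 through 2029-12-12, 2029-12-19 through 2029-12-21

Merge the first list: 2029-11-23 through 2029-12-02, 2029-12-04 through 2029-12-12, 2029-12-19 through 2029-12-28.
Merge the second list: 2029-11-14 through 2029-11-17, 2029-11-19 through 2029-11-29, 2029-12-02 through 2029-12-07, 2029-12-22 through 2029-12-30.
2029-11-23 through 2029-12-02 with B removed leaves 2029-11-30 through 2029-12-01.
2029-12-04 through 2029-12-12 with B removed leaves 2029-12-08 through 2029-12-12.
2029-12-19 through 2029-12-28 with B removed leaves 2029-12-19 through 2029-12-21.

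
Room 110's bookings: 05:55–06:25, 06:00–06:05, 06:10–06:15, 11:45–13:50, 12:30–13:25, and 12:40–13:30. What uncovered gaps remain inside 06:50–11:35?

06:50–11:35

The merged coverage is 05:55–06:25, 11:45–13:50.
Gaps within 06:50–11:35: 06:50–11:35.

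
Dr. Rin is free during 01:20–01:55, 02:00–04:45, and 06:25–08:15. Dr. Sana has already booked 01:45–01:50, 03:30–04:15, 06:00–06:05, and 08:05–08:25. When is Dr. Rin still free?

01:20–01:45, 01:50–01:55, 02:00–03:30, 04:15–04:45, 06:25–08:05

01:20–01:55 with B removed leaves 01:20–01:45, 01:50–01:55.
02:00–04:45 with B removed leaves 02:00–03:30, 04:15–04:45.
06:25–08:15 with B removed leaves 06:25–08:05.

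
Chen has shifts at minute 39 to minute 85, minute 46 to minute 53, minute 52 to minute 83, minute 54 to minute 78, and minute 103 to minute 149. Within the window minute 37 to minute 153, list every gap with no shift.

After merging, the occupied span is minute 39 to minute 85, minute 103 to minute 149.
Uncovered inside minute 37 to minute 153: minute 37 to minute 39, minute 85 to minute 103, minute 149 to minute 153.

minute 37 to minute 39, minute 85 to minute 103, minute 149 to minute 153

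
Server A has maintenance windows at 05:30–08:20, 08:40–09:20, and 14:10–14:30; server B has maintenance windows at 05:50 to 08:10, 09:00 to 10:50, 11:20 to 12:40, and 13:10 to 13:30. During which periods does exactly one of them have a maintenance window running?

05:30–05:50, 08:10–08:20, 08:40–09:00, 09:20–10:50, 11:20–12:40, 13:10–13:30, 14:10–14:30

Only in the first: 05:30–05:50, 08:10–08:20, 08:40–09:00, 14:10–14:30.
Only in the second: 09:20–10:50, 11:20–12:40, 13:10–13:30.
Together these are the periods covered by exactly one.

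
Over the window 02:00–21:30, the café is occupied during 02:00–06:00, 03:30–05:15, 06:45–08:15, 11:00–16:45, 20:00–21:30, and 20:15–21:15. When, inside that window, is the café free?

Covered (merged): 02:00–06:00, 06:45–08:15, 11:00–16:45, 20:00–21:30.
Gaps within 02:00–21:30: 06:00–06:45, 08:15–11:00, 16:45–20:00.

06:00–06:45, 08:15–11:00, 16:45–20:00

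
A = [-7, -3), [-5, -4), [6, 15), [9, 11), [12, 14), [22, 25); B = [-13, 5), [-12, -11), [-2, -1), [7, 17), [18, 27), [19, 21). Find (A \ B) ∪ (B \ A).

Merge the first list: [-7, -3), [6, 15), [22, 25).
Merge the second list: [-13, 5), [7, 17), [18, 27).
Only in the first: [6, 7).
Only in the second: [-13, -7), [-3, 5), [15, 17), [18, 22), [25, 27).
Together these are the periods covered by exactly one.

[-13, -7) ∪ [-3, 5) ∪ [6, 7) ∪ [15, 17) ∪ [18, 22) ∪ [25, 27)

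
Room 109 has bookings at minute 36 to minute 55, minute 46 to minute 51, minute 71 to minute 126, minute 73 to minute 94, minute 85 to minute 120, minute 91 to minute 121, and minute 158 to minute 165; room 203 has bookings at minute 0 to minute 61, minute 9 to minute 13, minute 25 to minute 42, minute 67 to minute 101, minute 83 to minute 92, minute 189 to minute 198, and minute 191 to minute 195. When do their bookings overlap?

minute 36 to minute 55, minute 71 to minute 101

First set merges to minute 36 to minute 55, minute 71 to minute 126, minute 158 to minute 165.
Second set merges to minute 0 to minute 61, minute 67 to minute 101, minute 189 to minute 198.
minute 36 to minute 55 overlaps B on minute 36 to minute 55.
minute 71 to minute 126 overlaps B on minute 71 to minute 101.
minute 158 to minute 165 falls entirely outside B.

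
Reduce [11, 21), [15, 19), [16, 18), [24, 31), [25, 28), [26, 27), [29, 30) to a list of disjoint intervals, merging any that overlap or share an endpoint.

[11, 21) ∪ [24, 31)

[15, 19) overlaps/touches [11, 21) → extend to [11, 21).
[16, 18) overlaps/touches [11, 21) → extend to [11, 21).
[24, 31) is disjoint → start new block.
[25, 28) overlaps/touches [24, 31) → extend to [24, 31).
[26, 27) overlaps/touches [24, 31) → extend to [24, 31).
[29, 30) overlaps/touches [24, 31) → extend to [24, 31).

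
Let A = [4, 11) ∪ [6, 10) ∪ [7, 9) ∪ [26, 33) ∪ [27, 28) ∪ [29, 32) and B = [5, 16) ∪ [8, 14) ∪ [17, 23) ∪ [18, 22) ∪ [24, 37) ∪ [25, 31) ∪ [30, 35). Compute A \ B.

Merge the first list: [4, 11), [26, 33).
Merge the second list: [5, 16), [17, 23), [24, 37).
[4, 11) \ B = [4, 5).
[26, 33): entirely removed.

[4, 5)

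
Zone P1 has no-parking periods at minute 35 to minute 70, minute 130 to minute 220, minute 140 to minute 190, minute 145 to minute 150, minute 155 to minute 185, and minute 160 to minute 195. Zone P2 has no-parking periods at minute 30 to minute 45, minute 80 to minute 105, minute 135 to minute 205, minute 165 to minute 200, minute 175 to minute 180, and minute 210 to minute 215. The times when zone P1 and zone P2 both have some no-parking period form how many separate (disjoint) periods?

3

A, merged: minute 35 to minute 70, minute 130 to minute 220.
B, merged: minute 30 to minute 45, minute 80 to minute 105, minute 135 to minute 205, minute 210 to minute 215.
A ∩ B = minute 35 to minute 45, minute 135 to minute 205, minute 210 to minute 215.
That is 3 disjoint pieces.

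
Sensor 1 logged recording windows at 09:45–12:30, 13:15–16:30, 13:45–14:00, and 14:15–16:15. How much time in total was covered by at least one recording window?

Merged: 09:45-12:30, 13:15-16:30.
Lengths: 2 h 45 min + 3 h 15 min = 6 h.

6 h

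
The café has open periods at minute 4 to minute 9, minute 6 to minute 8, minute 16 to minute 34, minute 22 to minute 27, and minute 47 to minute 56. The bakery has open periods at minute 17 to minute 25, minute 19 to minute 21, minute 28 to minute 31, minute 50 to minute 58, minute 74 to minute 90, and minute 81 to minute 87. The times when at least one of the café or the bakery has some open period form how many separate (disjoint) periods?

4

A, merged: minute 4 to minute 9, minute 16 to minute 34, minute 47 to minute 56.
B, merged: minute 17 to minute 25, minute 28 to minute 31, minute 50 to minute 58, minute 74 to minute 90.
A ∪ B = minute 4 to minute 9, minute 16 to minute 34, minute 47 to minute 58, minute 74 to minute 90.
That is 4 disjoint pieces.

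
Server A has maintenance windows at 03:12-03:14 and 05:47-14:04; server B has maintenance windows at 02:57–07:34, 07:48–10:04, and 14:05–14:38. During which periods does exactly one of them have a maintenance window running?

02:57–03:12, 03:14–05:47, 07:34–07:48, 10:04–14:04, 14:05–14:38

A but not B: 07:34–07:48, 10:04–14:04.
B but not A: 02:57–03:12, 03:14–05:47, 14:05–14:38.
Combining gives A △ B.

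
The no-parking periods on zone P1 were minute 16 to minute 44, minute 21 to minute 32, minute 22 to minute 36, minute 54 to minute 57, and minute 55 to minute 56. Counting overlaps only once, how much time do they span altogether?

Merged: minute 16 to minute 44, minute 54 to minute 57.
Lengths: 28 minutes + 3 minutes = 31 minutes.

31 minutes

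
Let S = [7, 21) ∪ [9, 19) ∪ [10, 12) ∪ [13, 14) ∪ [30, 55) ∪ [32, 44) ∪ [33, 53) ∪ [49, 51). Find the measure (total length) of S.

Merged: [7, 21), [30, 55).
Lengths: 14 + 25 = 39.

39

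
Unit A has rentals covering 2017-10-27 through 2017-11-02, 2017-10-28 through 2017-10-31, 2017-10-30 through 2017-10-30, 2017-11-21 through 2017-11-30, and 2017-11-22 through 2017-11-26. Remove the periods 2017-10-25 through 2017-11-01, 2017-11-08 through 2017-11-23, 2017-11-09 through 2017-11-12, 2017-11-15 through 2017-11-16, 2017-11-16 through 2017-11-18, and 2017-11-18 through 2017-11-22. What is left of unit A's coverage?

2017-11-02 through 2017-11-02, 2017-11-24 through 2017-11-30

A, merged: 2017-10-27 through 2017-11-02, 2017-11-21 through 2017-11-30.
B, merged: 2017-10-25 through 2017-11-01, 2017-11-08 through 2017-11-23.
2017-10-27 through 2017-11-02 \ B = 2017-11-02 through 2017-11-02.
2017-11-21 through 2017-11-30 \ B = 2017-11-24 through 2017-11-30.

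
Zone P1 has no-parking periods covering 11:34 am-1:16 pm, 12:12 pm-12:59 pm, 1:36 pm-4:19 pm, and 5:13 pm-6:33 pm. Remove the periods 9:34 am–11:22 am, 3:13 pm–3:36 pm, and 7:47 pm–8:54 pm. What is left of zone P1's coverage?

11:34 am–1:16 pm, 1:36 pm–3:13 pm, 3:36 pm–4:19 pm, 5:13 pm–6:33 pm

A, merged: 11:34 am–1:16 pm, 1:36 pm–4:19 pm, 5:13 pm–6:33 pm.
11:34 am–1:16 pm is untouched.
1:36 pm–4:19 pm with B removed leaves 1:36 pm–3:13 pm, 3:36 pm–4:19 pm.
5:13 pm–6:33 pm is untouched.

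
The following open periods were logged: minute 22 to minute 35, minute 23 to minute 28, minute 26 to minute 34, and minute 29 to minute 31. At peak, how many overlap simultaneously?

3

At minute 26, 3 of the intervals are simultaneously active.
No point has more.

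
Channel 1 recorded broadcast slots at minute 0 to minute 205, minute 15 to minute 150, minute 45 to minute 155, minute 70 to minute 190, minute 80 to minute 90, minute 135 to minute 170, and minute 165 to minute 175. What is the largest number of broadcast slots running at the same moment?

At minute 80, 5 of the intervals are simultaneously active.
No point has more.

5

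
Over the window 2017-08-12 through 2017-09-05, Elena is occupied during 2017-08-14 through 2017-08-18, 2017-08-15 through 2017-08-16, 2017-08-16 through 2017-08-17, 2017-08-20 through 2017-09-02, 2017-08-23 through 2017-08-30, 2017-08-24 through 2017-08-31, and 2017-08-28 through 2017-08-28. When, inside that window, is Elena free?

2017-08-12 through 2017-08-13, 2017-08-19 through 2017-08-19, 2017-09-03 through 2017-09-05

Covered (merged): 2017-08-14 through 2017-08-18, 2017-08-20 through 2017-09-02.
Uncovered inside 2017-08-12 through 2017-09-05: 2017-08-12 through 2017-08-13, 2017-08-19 through 2017-08-19, 2017-09-03 through 2017-09-05.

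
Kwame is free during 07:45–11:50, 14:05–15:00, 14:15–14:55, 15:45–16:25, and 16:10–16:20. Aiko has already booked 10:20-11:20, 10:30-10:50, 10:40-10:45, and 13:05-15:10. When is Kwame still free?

Merge the first list: 07:45–11:50, 14:05–15:00, 15:45–16:25.
Merge the second list: 10:20–11:20, 13:05–15:10.
07:45–11:50 with B removed leaves 07:45–10:20, 11:20–11:50.
14:05–15:00 lies entirely inside B → drops out.
15:45–16:25 is untouched.

07:45–10:20, 11:20–11:50, 15:45–16:25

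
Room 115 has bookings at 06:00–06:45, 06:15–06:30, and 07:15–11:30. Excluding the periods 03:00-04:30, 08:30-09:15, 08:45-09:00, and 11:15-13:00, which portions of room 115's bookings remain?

06:00-06:45, 07:15-08:30, 09:15-11:15

A, merged: 06:00-06:45, 07:15-11:30.
B, merged: 03:00-04:30, 08:30-09:15, 11:15-13:00.
06:00-06:45: nothing removed.
07:15-11:30 \ B = 07:15-08:30, 09:15-11:15.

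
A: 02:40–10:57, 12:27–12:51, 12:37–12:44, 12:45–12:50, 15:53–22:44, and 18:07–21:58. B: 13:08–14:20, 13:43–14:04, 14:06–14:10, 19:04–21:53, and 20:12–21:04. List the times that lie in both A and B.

Merge the first list: 02:40–10:57, 12:27–12:51, 15:53–22:44.
Merge the second list: 13:08–14:20, 19:04–21:53.
02:40–10:57 falls entirely outside B.
12:27–12:51 falls entirely outside B.
15:53–22:44 overlaps B on 19:04–21:53.

19:04–21:53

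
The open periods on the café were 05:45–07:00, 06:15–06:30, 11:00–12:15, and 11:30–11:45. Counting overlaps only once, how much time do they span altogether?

Merged: 05:45-07:00, 11:00-12:15.
Lengths: 1 h 15 min + 1 h 15 min = 2 h 30 min.

2 h 30 min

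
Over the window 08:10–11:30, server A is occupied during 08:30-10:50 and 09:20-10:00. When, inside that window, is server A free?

After merging, the occupied span is 08:30-10:50.
Gaps within 08:10-11:30: 08:10-08:30, 10:50-11:30.

08:10-08:30, 10:50-11:30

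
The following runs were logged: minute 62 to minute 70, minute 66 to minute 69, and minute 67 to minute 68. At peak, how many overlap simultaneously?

3

At minute 67, 3 of the intervals are simultaneously active.
No point has more.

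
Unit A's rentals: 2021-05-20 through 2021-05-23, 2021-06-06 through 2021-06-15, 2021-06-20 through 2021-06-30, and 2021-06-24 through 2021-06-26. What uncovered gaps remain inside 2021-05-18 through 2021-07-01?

After merging, the occupied span is 2021-05-20 through 2021-05-23, 2021-06-06 through 2021-06-15, 2021-06-20 through 2021-06-30.
Uncovered inside 2021-05-18 through 2021-07-01: 2021-05-18 through 2021-05-19, 2021-05-24 through 2021-06-05, 2021-06-16 through 2021-06-19, 2021-07-01 through 2021-07-01.

2021-05-18 through 2021-05-19, 2021-05-24 through 2021-06-05, 2021-06-16 through 2021-06-19, 2021-07-01 through 2021-07-01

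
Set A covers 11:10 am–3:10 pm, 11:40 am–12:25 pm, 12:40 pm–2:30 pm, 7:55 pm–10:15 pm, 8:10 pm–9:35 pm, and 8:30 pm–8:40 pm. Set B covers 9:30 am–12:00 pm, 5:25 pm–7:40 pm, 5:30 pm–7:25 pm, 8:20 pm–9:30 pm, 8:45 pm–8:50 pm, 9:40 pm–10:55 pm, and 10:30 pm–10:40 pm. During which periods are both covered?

11:10 am-12:00 pm, 8:20 pm-9:30 pm, 9:40 pm-10:15 pm

First set merges to 11:10 am-3:10 pm, 7:55 pm-10:15 pm.
Second set merges to 9:30 am-12:00 pm, 5:25 pm-7:40 pm, 8:20 pm-9:30 pm, 9:40 pm-10:55 pm.
11:10 am-3:10 pm ∩ B → 11:10 am-12:00 pm.
7:55 pm-10:15 pm ∩ B → 8:20 pm-9:30 pm, 9:40 pm-10:15 pm.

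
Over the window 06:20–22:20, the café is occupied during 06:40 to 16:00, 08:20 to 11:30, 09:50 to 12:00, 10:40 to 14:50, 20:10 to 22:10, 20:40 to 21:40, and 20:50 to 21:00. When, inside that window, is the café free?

Covered (merged): 06:40–16:00, 20:10–22:10.
Gaps within 06:20–22:20: 06:20–06:40, 16:00–20:10, 22:10–22:20.

06:20–06:40, 16:00–20:10, 22:10–22:20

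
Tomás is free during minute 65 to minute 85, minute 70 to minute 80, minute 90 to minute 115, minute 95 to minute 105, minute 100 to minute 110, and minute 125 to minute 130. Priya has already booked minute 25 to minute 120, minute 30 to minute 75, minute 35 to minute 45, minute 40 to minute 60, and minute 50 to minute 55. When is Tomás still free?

First set merges to minute 65 to minute 85, minute 90 to minute 115, minute 125 to minute 130.
Second set merges to minute 25 to minute 120.
minute 65 to minute 85 lies entirely inside B → drops out.
minute 90 to minute 115 lies entirely inside B → drops out.
minute 125 to minute 130 is untouched.

minute 125 to minute 130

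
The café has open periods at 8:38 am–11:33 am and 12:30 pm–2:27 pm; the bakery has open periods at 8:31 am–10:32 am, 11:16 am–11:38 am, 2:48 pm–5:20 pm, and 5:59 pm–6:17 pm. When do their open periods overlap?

8:38 am-10:32 am, 11:16 am-11:33 am

8:38 am-11:33 am overlaps B on 8:38 am-10:32 am, 11:16 am-11:33 am.
12:30 pm-2:27 pm falls entirely outside B.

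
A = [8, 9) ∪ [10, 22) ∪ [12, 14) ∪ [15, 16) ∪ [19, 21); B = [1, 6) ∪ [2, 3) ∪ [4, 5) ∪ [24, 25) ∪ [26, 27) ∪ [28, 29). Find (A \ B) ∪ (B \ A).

First set merges to [8, 9), [10, 22).
Second set merges to [1, 6), [24, 25), [26, 27), [28, 29).
Only in the first: [8, 9), [10, 22).
Only in the second: [1, 6), [24, 25), [26, 27), [28, 29).
Together these are the periods covered by exactly one.

[1, 6) ∪ [8, 9) ∪ [10, 22) ∪ [24, 25) ∪ [26, 27) ∪ [28, 29)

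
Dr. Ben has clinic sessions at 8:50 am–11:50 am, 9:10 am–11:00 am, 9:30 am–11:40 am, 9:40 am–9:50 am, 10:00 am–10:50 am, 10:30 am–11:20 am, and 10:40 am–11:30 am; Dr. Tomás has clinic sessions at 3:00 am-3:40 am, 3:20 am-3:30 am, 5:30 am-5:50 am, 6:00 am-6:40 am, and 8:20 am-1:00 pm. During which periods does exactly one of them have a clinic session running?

3:00 am–3:40 am, 5:30 am–5:50 am, 6:00 am–6:40 am, 8:20 am–8:50 am, 11:50 am–1:00 pm

First set merges to 8:50 am–11:50 am.
Second set merges to 3:00 am–3:40 am, 5:30 am–5:50 am, 6:00 am–6:40 am, 8:20 am–1:00 pm.
Only in the first: none.
Only in the second: 3:00 am–3:40 am, 5:30 am–5:50 am, 6:00 am–6:40 am, 8:20 am–8:50 am, 11:50 am–1:00 pm.
Together these are the periods covered by exactly one.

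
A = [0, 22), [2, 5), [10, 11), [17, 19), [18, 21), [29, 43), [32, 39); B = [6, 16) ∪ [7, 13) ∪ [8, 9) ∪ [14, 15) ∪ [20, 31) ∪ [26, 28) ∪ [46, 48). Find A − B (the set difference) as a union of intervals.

[0, 6) ∪ [16, 20) ∪ [31, 43)

A, merged: [0, 22), [29, 43).
B, merged: [6, 16), [20, 31), [46, 48).
[0, 22) minus B → [0, 6), [16, 20).
[29, 43) minus B → [31, 43).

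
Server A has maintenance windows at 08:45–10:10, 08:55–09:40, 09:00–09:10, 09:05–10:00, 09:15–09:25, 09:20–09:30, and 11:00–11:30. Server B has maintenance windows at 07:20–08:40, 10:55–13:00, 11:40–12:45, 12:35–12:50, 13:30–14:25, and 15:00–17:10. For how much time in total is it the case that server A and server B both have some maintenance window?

30 min

A, merged: 08:45-10:10, 11:00-11:30.
B, merged: 07:20-08:40, 10:55-13:00, 13:30-14:25, 15:00-17:10.
A ∩ B = 11:00-11:30.
Total: 30 min.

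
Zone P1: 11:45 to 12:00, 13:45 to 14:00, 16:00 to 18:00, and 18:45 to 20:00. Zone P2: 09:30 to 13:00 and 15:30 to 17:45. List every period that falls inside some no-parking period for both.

11:45–12:00, 16:00–17:45

11:45–12:00 meets the second set on 11:45–12:00.
13:45–14:00: no overlap with the second set.
16:00–18:00 meets the second set on 16:00–17:45.
18:45–20:00: no overlap with the second set.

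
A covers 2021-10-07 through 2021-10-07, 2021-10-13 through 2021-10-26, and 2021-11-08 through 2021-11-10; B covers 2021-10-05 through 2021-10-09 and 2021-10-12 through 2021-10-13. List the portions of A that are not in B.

2021-10-14 through 2021-10-26, 2021-11-08 through 2021-11-10

2021-10-07 through 2021-10-07: entirely removed.
2021-10-13 through 2021-10-26 \ B = 2021-10-14 through 2021-10-26.
2021-11-08 through 2021-11-10: nothing removed.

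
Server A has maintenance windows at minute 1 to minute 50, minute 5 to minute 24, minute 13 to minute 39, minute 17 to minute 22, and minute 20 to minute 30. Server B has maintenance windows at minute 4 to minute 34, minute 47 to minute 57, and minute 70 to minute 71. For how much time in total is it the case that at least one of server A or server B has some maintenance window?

57 minutes

First set merges to minute 1 to minute 50.
A ∪ B = minute 1 to minute 57, minute 70 to minute 71.
Total: 56 minutes + 1 minute = 57 minutes.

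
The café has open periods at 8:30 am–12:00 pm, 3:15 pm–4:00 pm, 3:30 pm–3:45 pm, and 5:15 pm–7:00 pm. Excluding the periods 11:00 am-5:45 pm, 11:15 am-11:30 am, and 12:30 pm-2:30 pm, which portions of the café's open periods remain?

8:30 am-11:00 am, 5:45 pm-7:00 pm

Merge the first list: 8:30 am-12:00 pm, 3:15 pm-4:00 pm, 5:15 pm-7:00 pm.
Merge the second list: 11:00 am-5:45 pm.
8:30 am-12:00 pm \ B = 8:30 am-11:00 am.
3:15 pm-4:00 pm: entirely removed.
5:15 pm-7:00 pm \ B = 5:45 pm-7:00 pm.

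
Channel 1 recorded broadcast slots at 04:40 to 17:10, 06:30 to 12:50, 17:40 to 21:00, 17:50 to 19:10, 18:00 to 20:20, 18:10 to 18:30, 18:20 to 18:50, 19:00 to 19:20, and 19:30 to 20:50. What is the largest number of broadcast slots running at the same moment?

At 18:20, 5 of the intervals are simultaneously active.
No point has more.

5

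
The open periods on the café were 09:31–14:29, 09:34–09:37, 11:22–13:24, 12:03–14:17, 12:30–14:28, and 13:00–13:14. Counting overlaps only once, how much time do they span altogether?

4 h 58 min

Merged: 09:31–14:29.
Length: 4 h 58 min.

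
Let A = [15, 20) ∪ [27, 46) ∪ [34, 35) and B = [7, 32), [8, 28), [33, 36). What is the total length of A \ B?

First set merges to [15, 20), [27, 46).
Second set merges to [7, 32), [33, 36).
A \ B = [32, 33), [36, 46).
Total: 1 + 10 = 11.

11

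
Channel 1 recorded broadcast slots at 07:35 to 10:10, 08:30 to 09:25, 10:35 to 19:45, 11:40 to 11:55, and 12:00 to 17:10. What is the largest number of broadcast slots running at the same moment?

2

Walk the sorted start/end points keeping a running depth.
The depth first hits 2 at 08:30.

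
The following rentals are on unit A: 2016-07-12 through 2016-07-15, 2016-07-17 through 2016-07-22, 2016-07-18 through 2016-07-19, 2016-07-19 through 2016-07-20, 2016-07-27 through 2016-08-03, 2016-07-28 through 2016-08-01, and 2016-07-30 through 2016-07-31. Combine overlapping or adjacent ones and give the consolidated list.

2016-07-12 through 2016-07-15, 2016-07-17 through 2016-07-22, 2016-07-27 through 2016-08-03

2016-07-17 through 2016-07-22 is disjoint → start new block.
2016-07-18 through 2016-07-19 overlaps/touches 2016-07-17 through 2016-07-22 → extend to 2016-07-17 through 2016-07-22.
2016-07-19 through 2016-07-20 overlaps/touches 2016-07-17 through 2016-07-22 → extend to 2016-07-17 through 2016-07-22.
2016-07-27 through 2016-08-03 is disjoint → start new block.
2016-07-28 through 2016-08-01 overlaps/touches 2016-07-27 through 2016-08-03 → extend to 2016-07-27 through 2016-08-03.
2016-07-30 through 2016-07-31 overlaps/touches 2016-07-27 through 2016-08-03 → extend to 2016-07-27 through 2016-08-03.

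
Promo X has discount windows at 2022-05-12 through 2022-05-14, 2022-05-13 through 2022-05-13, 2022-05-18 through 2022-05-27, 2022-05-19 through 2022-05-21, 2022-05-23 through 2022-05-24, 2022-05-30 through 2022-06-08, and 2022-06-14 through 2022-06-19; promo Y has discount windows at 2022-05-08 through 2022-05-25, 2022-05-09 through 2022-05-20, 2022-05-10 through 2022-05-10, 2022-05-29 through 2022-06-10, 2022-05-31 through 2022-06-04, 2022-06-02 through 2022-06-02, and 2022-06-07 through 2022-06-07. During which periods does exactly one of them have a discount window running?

Merge the first list: 2022-05-12 through 2022-05-14, 2022-05-18 through 2022-05-27, 2022-05-30 through 2022-06-08, 2022-06-14 through 2022-06-19.
Merge the second list: 2022-05-08 through 2022-05-25, 2022-05-29 through 2022-06-10.
A but not B: 2022-05-26 through 2022-05-27, 2022-06-14 through 2022-06-19.
B but not A: 2022-05-08 through 2022-05-11, 2022-05-15 through 2022-05-17, 2022-05-29 through 2022-05-29, 2022-06-09 through 2022-06-10.
Combining gives A △ B.

2022-05-08 through 2022-05-11, 2022-05-15 through 2022-05-17, 2022-05-26 through 2022-05-27, 2022-05-29 through 2022-05-29, 2022-06-09 through 2022-06-10, 2022-06-14 through 2022-06-19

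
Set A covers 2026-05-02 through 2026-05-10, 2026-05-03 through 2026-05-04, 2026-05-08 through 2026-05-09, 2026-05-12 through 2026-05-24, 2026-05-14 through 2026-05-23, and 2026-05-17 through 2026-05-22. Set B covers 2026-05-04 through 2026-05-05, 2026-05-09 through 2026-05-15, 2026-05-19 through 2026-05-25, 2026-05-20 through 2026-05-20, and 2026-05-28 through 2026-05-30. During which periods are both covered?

First set merges to 2026-05-02 through 2026-05-10, 2026-05-12 through 2026-05-24.
Second set merges to 2026-05-04 through 2026-05-05, 2026-05-09 through 2026-05-15, 2026-05-19 through 2026-05-25, 2026-05-28 through 2026-05-30.
2026-05-02 through 2026-05-10 ∩ B → 2026-05-04 through 2026-05-05, 2026-05-09 through 2026-05-10.
2026-05-12 through 2026-05-24 ∩ B → 2026-05-12 through 2026-05-15, 2026-05-19 through 2026-05-24.

2026-05-04 through 2026-05-05, 2026-05-09 through 2026-05-10, 2026-05-12 through 2026-05-15, 2026-05-19 through 2026-05-24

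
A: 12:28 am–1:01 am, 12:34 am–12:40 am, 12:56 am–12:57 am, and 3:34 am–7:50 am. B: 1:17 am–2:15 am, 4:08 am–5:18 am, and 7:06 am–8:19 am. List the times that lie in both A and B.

A, merged: 12:28 am–1:01 am, 3:34 am–7:50 am.
12:28 am–1:01 am: no overlap with the second set.
3:34 am–7:50 am meets the second set on 4:08 am–5:18 am, 7:06 am–7:50 am.

4:08 am–5:18 am, 7:06 am–7:50 am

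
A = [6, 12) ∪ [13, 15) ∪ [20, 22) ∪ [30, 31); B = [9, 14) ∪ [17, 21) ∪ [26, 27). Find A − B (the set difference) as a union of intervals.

[6, 9) ∪ [14, 15) ∪ [21, 22) ∪ [30, 31)

[6, 12) minus B → [6, 9).
[13, 15) minus B → [14, 15).
[20, 22) minus B → [21, 22).
[30, 31): no B overlap → unchanged.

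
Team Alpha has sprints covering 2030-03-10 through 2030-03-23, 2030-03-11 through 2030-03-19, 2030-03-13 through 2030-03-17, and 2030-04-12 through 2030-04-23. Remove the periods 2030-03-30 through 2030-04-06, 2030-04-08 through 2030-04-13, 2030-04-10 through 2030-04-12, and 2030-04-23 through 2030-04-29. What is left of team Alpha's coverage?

2030-03-10 through 2030-03-23, 2030-04-14 through 2030-04-22

A, merged: 2030-03-10 through 2030-03-23, 2030-04-12 through 2030-04-23.
B, merged: 2030-03-30 through 2030-04-06, 2030-04-08 through 2030-04-13, 2030-04-23 through 2030-04-29.
2030-03-10 through 2030-03-23 is untouched.
2030-04-12 through 2030-04-23 with B removed leaves 2030-04-14 through 2030-04-22.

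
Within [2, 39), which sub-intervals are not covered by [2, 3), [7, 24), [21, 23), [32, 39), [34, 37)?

[3, 7) ∪ [24, 32)

After merging, the occupied span is [2, 3), [7, 24), [32, 39).
Uncovered inside [2, 39): [3, 7), [24, 32).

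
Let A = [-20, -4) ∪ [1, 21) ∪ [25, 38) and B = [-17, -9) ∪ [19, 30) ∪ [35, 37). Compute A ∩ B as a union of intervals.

[-20, -4) overlaps B on [-17, -9).
[1, 21) overlaps B on [19, 21).
[25, 38) overlaps B on [25, 30), [35, 37).

[-17, -9) ∪ [19, 21) ∪ [25, 30) ∪ [35, 37)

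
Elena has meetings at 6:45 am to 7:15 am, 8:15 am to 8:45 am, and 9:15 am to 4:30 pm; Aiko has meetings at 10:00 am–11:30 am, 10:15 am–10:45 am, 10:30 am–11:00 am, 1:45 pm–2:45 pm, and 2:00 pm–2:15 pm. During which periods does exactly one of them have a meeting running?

6:45 am–7:15 am, 8:15 am–8:45 am, 9:15 am–10:00 am, 11:30 am–1:45 pm, 2:45 pm–4:30 pm

Merge the second list: 10:00 am–11:30 am, 1:45 pm–2:45 pm.
A but not B: 6:45 am–7:15 am, 8:15 am–8:45 am, 9:15 am–10:00 am, 11:30 am–1:45 pm, 2:45 pm–4:30 pm.
B but not A: none.
Combining gives A △ B.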